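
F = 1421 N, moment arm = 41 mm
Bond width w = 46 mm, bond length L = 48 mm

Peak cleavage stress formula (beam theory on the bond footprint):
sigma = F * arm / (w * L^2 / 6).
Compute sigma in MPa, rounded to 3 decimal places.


sigma = (1421 * 41) / (46 * 2304 / 6)
= 58261 * 6 / 105984
= 349566 / 105984
= 3.298 MPa

3.298


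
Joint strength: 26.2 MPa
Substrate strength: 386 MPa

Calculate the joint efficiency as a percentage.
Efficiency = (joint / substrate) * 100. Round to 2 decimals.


Efficiency = (26.2 / 386) * 100 = 6.79%

6.79


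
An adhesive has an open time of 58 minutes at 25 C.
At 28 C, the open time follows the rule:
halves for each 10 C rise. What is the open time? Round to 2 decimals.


Factor = 2^((28-25)/10) = 1.2311
Open time = 58 / 1.2311 = 47.11 min

47.11


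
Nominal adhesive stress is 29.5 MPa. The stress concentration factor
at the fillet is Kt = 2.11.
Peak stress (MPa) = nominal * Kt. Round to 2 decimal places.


Peak = 29.5 * 2.11 = 62.25 MPa

62.25


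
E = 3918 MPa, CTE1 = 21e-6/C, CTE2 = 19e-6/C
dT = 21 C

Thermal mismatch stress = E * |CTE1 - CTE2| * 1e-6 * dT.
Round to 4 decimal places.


= 3918 * 2e-6 * 21
= 0.1646 MPa

0.1646


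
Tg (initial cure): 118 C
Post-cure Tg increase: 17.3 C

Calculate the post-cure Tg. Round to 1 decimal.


Post-cure Tg = 118 + 17.3 = 135.3 C

135.3


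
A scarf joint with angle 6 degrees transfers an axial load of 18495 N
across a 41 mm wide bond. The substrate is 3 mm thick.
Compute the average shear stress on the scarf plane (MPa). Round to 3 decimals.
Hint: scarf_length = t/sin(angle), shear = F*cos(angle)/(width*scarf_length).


scarf_length = 3 / sin(6 deg) = 28.7003 mm
cos(6 deg) = 0.994522
shear stress = 18495 * 0.994522 / (41 * 28.7003)
= 15.631 MPa

15.631


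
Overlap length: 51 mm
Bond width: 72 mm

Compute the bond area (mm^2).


Bond area = 51 * 72 = 3672 mm^2

3672


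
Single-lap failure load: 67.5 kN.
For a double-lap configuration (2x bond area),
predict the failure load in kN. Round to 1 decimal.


Failure load = 67.5 * 2 = 135.0 kN

135.0


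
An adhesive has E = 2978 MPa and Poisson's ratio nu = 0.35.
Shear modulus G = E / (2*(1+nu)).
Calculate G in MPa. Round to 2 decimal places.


G = 2978 / (2*(1+0.35))
= 2978 / 2.70
= 1102.96 MPa

1102.96


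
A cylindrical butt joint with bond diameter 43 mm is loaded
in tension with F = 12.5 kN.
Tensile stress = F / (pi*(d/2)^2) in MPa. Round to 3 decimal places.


Area = pi * (43/2)^2 = 1452.2012 mm^2
Stress = 12.5*1000 / 1452.2012
= 8.608 MPa

8.608


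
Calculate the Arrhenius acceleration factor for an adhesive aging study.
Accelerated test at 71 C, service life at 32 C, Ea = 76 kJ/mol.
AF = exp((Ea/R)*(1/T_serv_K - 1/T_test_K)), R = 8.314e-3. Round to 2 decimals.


T_test = 344.15 K, T_serv = 305.15 K
Ea/R = 76 / 0.008314 = 9141.21
AF = exp(9141.21 * (1/305.15 - 1/344.15))
= 29.81

29.81


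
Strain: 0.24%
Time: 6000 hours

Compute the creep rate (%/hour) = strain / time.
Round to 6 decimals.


Creep rate = 0.24 / 6000
= 0.000040 %/h

0.000040


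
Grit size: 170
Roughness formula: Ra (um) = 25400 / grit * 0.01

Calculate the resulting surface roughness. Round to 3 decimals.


Ra = 25400 / 170 * 0.01
= 1.494 um

1.494


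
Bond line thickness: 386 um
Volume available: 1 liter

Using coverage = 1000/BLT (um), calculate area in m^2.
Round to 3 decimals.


1 L = 1e6 mm^3, thickness = 386 um = 0.386 mm
Area = 1e6 / 0.386 mm^2 = (1e6 / 0.386) / 1e6 m^2 = 1000 / 386 m^2
= 2.591 m^2

2.591


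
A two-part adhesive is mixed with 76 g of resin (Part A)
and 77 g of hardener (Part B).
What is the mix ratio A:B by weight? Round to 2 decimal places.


Mix ratio = mass_A / mass_B
= 76 / 77
= 0.99

0.99


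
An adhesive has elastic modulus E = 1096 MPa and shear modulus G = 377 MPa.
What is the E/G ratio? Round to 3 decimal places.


E/G = 1096 / 377 = 2.907

2.907


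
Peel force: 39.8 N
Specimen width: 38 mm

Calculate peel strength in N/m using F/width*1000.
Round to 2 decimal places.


Peel strength = 39.8 / 38 * 1000 = 1047.37 N/m

1047.37


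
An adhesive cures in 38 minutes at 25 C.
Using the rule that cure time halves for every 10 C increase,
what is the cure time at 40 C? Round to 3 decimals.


Factor = 2^((40 - 25) / 10) = 2.8284
Cure time = 38 / 2.8284
= 13.435 minutes

13.435


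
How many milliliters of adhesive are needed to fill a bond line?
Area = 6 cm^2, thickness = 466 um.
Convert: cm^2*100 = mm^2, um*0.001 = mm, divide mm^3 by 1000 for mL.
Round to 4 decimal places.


= (6 * 100) * (466 * 0.001) / 1000
= 0.2796 mL

0.2796


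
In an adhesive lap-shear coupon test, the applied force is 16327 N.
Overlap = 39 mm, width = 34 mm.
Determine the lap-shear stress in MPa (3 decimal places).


stress = F / (overlap * width)
= 16327 / (39 * 34)
= 12.313 MPa

12.313


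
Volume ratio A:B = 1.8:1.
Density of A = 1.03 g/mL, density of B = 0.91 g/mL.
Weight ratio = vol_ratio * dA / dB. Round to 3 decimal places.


Wt ratio = 1.8 * 1.03 / 0.91
= 2.037

2.037


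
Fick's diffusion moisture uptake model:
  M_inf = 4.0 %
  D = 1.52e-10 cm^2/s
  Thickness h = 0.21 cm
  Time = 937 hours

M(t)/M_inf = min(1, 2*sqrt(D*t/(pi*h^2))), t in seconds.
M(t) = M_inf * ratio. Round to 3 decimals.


t_sec = 937 * 3600 = 3373200
ratio = 2*sqrt(1.52e-10*3373200/(pi*0.21^2))
= min(1, 0.121669)
= 0.121669
M(t) = 4.0 * 0.121669 = 0.487 %

0.487


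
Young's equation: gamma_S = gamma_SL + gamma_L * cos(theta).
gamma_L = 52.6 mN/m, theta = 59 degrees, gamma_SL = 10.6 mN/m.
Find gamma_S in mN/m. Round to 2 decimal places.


cos(59 deg) = 0.515038
gamma_S = 10.6 + 52.6 * 0.515038
= 37.69 mN/m

37.69


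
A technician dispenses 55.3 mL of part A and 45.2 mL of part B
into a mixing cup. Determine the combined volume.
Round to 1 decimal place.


Combined volume = 55.3 + 45.2
= 100.5 mL

100.5


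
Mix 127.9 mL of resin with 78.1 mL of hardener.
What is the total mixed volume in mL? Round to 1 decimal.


Total = 127.9 + 78.1 = 206.0 mL

206.0


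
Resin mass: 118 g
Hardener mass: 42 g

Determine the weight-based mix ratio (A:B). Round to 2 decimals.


Ratio = 118 / 42 = 2.81

2.81


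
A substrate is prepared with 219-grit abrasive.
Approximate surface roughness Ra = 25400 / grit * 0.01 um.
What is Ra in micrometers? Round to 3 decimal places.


Ra = 25400 / 219 * 0.01 = 1.160 um

1.160


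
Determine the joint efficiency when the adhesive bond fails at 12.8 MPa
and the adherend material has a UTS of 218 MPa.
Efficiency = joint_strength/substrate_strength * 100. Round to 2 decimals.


Joint efficiency = 12.8 / 218 * 100
= 5.87%

5.87


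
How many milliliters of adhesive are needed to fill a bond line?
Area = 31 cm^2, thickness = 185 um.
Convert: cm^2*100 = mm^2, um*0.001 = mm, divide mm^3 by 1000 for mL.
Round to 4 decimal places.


= (31 * 100) * (185 * 0.001) / 1000
= 0.5735 mL

0.5735


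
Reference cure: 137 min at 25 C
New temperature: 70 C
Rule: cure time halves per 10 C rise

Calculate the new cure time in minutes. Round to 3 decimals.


factor = 2^((70-25)/10) = 22.6274
t_new = 137 / 22.6274 = 6.055 min

6.055


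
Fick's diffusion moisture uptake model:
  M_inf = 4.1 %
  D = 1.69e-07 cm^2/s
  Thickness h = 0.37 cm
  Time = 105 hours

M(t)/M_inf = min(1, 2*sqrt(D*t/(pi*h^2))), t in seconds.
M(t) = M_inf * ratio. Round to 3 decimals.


t_sec = 105 * 3600 = 378000
ratio = 2*sqrt(1.69e-07*378000/(pi*0.37^2))
= min(1, 0.770802)
= 0.770802
M(t) = 4.1 * 0.770802 = 3.160 %

3.160


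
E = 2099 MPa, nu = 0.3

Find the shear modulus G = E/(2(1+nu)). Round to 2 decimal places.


G = 2099 / (2 * 1.30)
= 807.31 MPa

807.31


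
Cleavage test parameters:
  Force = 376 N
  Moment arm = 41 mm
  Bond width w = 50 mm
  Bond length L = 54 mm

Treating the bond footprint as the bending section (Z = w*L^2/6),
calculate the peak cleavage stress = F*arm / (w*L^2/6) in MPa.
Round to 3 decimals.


M = 376 * 41 = 15416 N*mm
Z = 50 * 54^2 / 6 = 145800 / 6 mm^3
sigma = M / Z = 6 * 15416 / 145800 = 92496 / 145800
= 0.634 MPa

0.634


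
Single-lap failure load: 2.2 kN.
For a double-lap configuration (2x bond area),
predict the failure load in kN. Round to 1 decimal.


Failure load = 2.2 * 2 = 4.4 kN

4.4


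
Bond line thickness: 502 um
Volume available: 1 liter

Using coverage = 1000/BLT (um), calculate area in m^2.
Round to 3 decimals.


1 L = 1e6 mm^3, thickness = 502 um = 0.502 mm
Area = 1e6 / 0.502 mm^2 = (1e6 / 0.502) / 1e6 m^2 = 1000 / 502 m^2
= 1.992 m^2

1.992


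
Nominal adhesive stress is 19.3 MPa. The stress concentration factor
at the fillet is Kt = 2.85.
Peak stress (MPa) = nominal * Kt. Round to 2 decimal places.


Peak = 19.3 * 2.85 = 55.01 MPa

55.01


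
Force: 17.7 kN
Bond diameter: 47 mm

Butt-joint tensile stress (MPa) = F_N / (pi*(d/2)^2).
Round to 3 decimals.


F_N = 17.7 * 1000 = 17700.0 N
A = pi*(23.5)^2 = 1734.9445 mm^2
stress = 17700.0 / 1734.9445 = 10.202 MPa

10.202


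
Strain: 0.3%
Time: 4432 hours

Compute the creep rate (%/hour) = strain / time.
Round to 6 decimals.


Creep rate = 0.3 / 4432
= 0.000068 %/h

0.000068


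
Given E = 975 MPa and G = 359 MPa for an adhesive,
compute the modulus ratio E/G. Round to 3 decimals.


E/G ratio = 975 / 359 = 2.716

2.716


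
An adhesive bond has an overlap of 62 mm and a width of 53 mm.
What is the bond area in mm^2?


Bond area = overlap * width
= 62 * 53
= 3286 mm^2

3286


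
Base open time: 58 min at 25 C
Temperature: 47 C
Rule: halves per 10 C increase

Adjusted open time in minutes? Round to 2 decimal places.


Acceleration = 2^((47-25)/10) = 4.5948
Open time = 58 / 4.5948 = 12.62 min

12.62


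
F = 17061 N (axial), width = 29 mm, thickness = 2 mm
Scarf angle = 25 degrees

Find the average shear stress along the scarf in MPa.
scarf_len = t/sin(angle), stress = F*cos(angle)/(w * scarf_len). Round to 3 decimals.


scarf_len = 2/sin(25 deg) = 4.7324
cos(25 deg) = 0.906308
stress = 17061*0.906308/(29*4.7324) = 112.668 MPa

112.668


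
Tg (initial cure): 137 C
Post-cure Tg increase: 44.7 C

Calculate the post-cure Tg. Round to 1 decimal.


Post-cure Tg = 137 + 44.7 = 181.7 C

181.7


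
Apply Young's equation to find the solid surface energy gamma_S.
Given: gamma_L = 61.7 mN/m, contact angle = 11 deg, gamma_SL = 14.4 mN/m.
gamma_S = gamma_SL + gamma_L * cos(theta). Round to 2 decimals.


theta_rad = 11 * pi/180 = 0.191986
gamma_S = 14.4 + 61.7 * cos(0.191986)
= 74.97 mN/m

74.97


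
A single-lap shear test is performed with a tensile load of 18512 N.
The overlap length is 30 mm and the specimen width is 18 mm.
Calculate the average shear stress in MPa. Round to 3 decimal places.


Shear stress = F / (overlap * width)
= 18512 / (30 * 18)
= 18512 / 540
= 34.281 MPa

34.281


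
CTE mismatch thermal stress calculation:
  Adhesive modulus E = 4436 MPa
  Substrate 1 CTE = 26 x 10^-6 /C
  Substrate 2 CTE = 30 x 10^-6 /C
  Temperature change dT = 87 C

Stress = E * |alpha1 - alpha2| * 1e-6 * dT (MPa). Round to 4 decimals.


delta_alpha = |26 - 30| = 4 x 10^-6/C
Stress = 4436 * 4e-6 * 87
= 1.5437 MPa

1.5437


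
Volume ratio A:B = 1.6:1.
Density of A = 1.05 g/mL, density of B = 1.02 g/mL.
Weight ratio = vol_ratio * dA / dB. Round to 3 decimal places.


Wt ratio = 1.6 * 1.05 / 1.02
= 1.647

1.647


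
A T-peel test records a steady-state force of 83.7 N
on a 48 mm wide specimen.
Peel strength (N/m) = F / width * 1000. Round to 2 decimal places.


Peel strength = 83.7 / 48 * 1000
= 1743.75 N/m

1743.75


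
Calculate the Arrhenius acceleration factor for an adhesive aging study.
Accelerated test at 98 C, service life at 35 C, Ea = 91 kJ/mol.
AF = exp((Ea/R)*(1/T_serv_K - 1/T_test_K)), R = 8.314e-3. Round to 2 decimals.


T_test = 371.15 K, T_serv = 308.15 K
Ea/R = 91 / 0.008314 = 10945.39
AF = exp(10945.39 * (1/308.15 - 1/371.15))
= 415.39

415.39


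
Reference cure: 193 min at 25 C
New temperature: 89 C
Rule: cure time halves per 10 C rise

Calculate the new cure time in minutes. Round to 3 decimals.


factor = 2^((89-25)/10) = 84.4485
t_new = 193 / 84.4485 = 2.285 min

2.285


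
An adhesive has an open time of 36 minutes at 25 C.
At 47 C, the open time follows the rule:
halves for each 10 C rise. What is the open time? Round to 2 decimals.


Factor = 2^((47-25)/10) = 4.5948
Open time = 36 / 4.5948 = 7.83 min

7.83


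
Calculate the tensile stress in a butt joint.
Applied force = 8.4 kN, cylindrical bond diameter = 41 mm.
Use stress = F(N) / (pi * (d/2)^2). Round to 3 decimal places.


A = pi * 20.5^2 = 1320.2543 mm^2
sigma = 8400.0 / 1320.2543 = 6.362 MPa

6.362


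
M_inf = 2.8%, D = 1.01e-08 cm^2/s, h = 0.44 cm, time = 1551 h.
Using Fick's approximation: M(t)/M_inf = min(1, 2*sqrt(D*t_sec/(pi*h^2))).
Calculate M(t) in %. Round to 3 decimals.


t = 5583600 s
ratio = min(1, 2*sqrt(1.01e-08*5583600/(pi*0.1936)))
= 0.609004
M(t) = 2.8 * 0.609004 = 1.705%

1.705


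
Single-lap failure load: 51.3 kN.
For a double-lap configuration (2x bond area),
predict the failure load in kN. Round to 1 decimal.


Failure load = 51.3 * 2 = 102.6 kN

102.6


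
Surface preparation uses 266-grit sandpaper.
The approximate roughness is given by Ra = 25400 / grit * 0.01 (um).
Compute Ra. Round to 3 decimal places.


Ra = 25400 / 266 * 0.01
= 254 / 266
= 0.955 um

0.955


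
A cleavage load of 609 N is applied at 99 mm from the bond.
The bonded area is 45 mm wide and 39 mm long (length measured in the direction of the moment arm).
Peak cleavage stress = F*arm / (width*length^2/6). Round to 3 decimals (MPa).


Moment = 609 * 99 = 60291 N*mm
Section modulus = 45 * 1521 / 6 = 68445 / 6 mm^3
Stress = 60291 / (68445 / 6) = 361746 / 68445
= 5.285 MPa

5.285


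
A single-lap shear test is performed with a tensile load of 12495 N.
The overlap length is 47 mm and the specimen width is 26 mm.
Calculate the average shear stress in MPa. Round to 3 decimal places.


Shear stress = F / (overlap * width)
= 12495 / (47 * 26)
= 12495 / 1222
= 10.225 MPa

10.225


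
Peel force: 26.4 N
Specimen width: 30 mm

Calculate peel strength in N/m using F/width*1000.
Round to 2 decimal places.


Peel strength = 26.4 / 30 * 1000 = 880.00 N/m

880.00


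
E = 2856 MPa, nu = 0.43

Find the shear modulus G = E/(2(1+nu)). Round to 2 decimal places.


G = 2856 / (2 * 1.43)
= 998.60 MPa

998.60


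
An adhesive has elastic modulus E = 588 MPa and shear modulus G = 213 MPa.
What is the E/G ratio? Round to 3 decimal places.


E/G = 588 / 213 = 2.761

2.761


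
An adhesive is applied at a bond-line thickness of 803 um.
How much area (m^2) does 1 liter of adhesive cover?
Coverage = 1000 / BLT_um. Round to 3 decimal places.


Coverage = 1000 / 803 = 1.245 m^2

1.245


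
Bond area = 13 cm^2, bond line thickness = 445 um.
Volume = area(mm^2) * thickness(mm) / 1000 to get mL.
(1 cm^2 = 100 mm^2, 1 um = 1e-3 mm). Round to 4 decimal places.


area_mm2 = 13 * 100 = 1300
blt_mm = 445 * 1e-3 = 0.445
vol_mm3 = 1300 * 0.445 = 578.5
vol_mL = 578.5 / 1000 = 0.5785 mL

0.5785


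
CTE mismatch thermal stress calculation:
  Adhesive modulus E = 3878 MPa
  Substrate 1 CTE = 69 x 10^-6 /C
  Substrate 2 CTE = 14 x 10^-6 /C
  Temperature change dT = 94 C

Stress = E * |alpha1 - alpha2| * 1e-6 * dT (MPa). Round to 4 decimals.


delta_alpha = |69 - 14| = 55 x 10^-6/C
Stress = 3878 * 55e-6 * 94
= 20.0493 MPa

20.0493


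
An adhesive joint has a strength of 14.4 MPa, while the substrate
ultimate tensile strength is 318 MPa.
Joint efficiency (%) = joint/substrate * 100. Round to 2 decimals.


Efficiency = 14.4 / 318 * 100
= 4.53%

4.53


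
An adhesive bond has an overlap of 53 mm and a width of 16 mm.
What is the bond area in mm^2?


Bond area = overlap * width
= 53 * 16
= 848 mm^2

848


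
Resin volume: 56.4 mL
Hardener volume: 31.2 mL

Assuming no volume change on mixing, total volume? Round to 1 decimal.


V_total = 56.4 + 31.2 = 87.6 mL

87.6


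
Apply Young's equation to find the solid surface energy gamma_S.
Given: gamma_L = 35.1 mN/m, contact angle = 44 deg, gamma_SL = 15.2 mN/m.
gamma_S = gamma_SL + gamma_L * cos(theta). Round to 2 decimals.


theta_rad = 44 * pi/180 = 0.767945
gamma_S = 15.2 + 35.1 * cos(0.767945)
= 40.45 mN/m

40.45


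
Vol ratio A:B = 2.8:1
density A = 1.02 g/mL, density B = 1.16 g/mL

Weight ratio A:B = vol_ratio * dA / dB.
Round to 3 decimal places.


Weight ratio = 2.8 * 1.02 / 1.16
= 2.462

2.462


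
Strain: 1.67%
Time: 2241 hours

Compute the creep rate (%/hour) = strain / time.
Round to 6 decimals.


Creep rate = 1.67 / 2241
= 0.000745 %/h

0.000745


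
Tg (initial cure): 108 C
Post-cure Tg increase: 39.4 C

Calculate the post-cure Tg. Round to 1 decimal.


Post-cure Tg = 108 + 39.4 = 147.4 C

147.4


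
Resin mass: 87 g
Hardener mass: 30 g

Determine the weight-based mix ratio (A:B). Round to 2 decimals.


Ratio = 87 / 30 = 2.90

2.90


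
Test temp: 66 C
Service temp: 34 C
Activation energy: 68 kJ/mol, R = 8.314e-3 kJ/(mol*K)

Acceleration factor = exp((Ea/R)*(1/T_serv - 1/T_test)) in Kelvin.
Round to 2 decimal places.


AF = exp((68/0.008314)*(1/307.15 - 1/339.15))
= 12.34

12.34


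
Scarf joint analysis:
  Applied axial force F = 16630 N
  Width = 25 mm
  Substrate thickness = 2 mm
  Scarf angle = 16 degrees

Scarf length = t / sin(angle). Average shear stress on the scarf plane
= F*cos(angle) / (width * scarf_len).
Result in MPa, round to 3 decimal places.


Scarf length = 2 / sin(16 deg) = 7.2559 mm
cos(16 deg) = 0.961262
Shear = 16630 * 0.961262 / (25 * 7.2559)
= 88.126 MPa

88.126


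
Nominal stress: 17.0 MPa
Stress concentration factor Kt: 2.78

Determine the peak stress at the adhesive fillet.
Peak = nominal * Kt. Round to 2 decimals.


Peak stress = 17.0 * 2.78
= 47.26 MPa

47.26


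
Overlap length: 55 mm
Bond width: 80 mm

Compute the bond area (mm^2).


Bond area = 55 * 80 = 4400 mm^2

4400


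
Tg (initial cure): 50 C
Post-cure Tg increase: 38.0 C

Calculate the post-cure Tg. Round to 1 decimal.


Post-cure Tg = 50 + 38.0 = 88.0 C

88.0


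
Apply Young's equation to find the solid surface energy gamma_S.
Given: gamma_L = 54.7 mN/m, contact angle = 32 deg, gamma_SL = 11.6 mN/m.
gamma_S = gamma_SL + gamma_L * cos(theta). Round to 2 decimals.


theta_rad = 32 * pi/180 = 0.558505
gamma_S = 11.6 + 54.7 * cos(0.558505)
= 57.99 mN/m

57.99


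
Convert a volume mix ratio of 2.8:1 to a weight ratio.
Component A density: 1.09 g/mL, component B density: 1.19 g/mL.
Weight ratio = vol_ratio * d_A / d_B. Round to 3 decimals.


= 2.8 * 1.09 / 1.19 = 2.565

2.565


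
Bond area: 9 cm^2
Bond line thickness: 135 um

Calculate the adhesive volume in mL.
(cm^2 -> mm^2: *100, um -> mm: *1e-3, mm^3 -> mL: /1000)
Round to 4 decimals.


V = 9*100 * 135*1e-3 / 1000
= 0.1215 mL

0.1215


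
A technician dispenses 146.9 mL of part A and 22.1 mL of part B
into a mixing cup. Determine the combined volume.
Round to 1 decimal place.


Combined volume = 146.9 + 22.1
= 169.0 mL

169.0


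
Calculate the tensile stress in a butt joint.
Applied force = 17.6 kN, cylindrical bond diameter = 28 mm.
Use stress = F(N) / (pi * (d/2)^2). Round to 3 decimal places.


A = pi * 14.0^2 = 615.7522 mm^2
sigma = 17600.0 / 615.7522 = 28.583 MPa

28.583


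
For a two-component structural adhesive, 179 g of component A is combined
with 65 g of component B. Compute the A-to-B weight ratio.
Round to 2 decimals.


Weight ratio A:B = 179 / 65
= 2.75

2.75


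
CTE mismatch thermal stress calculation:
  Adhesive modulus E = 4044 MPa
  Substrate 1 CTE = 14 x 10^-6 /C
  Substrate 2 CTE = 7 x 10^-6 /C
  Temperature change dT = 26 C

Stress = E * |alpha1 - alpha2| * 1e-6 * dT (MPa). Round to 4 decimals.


delta_alpha = |14 - 7| = 7 x 10^-6/C
Stress = 4044 * 7e-6 * 26
= 0.7360 MPa

0.7360


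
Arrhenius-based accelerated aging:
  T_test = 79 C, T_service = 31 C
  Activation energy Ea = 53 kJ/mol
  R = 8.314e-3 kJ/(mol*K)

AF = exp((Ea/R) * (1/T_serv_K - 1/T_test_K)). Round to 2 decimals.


T_test_K = 352.15, T_serv_K = 304.15
AF = exp((53/8.314e-3) * (1/304.15 - 1/352.15))
= 17.41

17.41


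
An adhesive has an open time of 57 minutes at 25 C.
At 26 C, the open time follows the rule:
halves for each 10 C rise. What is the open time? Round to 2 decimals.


Factor = 2^((26-25)/10) = 1.0718
Open time = 57 / 1.0718 = 53.18 min

53.18


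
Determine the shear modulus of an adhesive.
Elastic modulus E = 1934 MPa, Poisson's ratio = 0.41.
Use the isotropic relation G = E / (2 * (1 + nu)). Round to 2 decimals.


G = 1934 / (2*(1+0.41)) = 1934 / 2.82
= 685.82 MPa

685.82


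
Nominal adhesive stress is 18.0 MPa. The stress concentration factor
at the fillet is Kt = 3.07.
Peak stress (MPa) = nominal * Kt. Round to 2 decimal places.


Peak = 18.0 * 3.07 = 55.26 MPa

55.26


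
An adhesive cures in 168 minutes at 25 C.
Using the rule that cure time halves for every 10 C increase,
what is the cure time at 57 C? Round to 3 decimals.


Factor = 2^((57 - 25) / 10) = 9.1896
Cure time = 168 / 9.1896
= 18.282 minutes

18.282


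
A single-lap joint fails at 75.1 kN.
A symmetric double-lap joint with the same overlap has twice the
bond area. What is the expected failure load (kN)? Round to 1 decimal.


Double-lap load = 2 * 75.1 = 150.2 kN

150.2


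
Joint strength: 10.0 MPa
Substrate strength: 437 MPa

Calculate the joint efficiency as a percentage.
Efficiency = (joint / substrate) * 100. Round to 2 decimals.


Efficiency = (10.0 / 437) * 100 = 2.29%

2.29


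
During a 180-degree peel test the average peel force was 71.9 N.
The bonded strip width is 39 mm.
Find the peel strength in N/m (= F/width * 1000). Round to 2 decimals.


Peel strength = F/width * 1000
= 71.9 / 39 * 1000
= 1843.59 N/m

1843.59


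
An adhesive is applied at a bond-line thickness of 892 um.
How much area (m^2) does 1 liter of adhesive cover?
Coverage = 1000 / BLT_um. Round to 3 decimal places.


Coverage = 1000 / 892 = 1.121 m^2

1.121


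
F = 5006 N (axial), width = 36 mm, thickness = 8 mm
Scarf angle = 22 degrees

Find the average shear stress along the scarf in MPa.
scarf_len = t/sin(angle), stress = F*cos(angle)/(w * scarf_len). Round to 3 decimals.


scarf_len = 8/sin(22 deg) = 21.3557
cos(22 deg) = 0.927184
stress = 5006*0.927184/(36*21.3557) = 6.037 MPa

6.037


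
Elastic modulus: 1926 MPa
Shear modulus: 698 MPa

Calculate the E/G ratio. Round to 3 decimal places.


E / G = 1926 / 698 = 2.759

2.759


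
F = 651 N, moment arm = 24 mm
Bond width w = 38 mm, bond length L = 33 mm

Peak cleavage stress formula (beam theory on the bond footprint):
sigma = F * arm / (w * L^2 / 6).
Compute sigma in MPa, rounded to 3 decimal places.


sigma = (651 * 24) / (38 * 1089 / 6)
= 15624 * 6 / 41382
= 93744 / 41382
= 2.265 MPa

2.265


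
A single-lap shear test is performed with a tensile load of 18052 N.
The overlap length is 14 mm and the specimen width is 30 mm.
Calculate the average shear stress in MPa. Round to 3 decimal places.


Shear stress = F / (overlap * width)
= 18052 / (14 * 30)
= 18052 / 420
= 42.981 MPa

42.981


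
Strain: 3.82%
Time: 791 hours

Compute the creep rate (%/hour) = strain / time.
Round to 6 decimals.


Creep rate = 3.82 / 791
= 0.004829 %/h

0.004829


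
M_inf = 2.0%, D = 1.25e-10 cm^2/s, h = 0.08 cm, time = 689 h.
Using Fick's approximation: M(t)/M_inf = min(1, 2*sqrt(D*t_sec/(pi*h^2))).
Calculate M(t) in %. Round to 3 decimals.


t = 2480400 s
ratio = min(1, 2*sqrt(1.25e-10*2480400/(pi*0.0064)))
= 0.248360
M(t) = 2.0 * 0.248360 = 0.497%

0.497


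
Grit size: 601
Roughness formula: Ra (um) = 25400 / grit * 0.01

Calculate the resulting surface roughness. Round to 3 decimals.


Ra = 25400 / 601 * 0.01
= 0.423 um

0.423


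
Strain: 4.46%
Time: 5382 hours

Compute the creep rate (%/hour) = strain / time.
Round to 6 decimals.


Creep rate = 4.46 / 5382
= 0.000829 %/h

0.000829


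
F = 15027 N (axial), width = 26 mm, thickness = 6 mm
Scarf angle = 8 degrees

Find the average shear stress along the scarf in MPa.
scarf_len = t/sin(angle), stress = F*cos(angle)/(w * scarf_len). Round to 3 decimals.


scarf_len = 6/sin(8 deg) = 43.1118
cos(8 deg) = 0.990268
stress = 15027*0.990268/(26*43.1118) = 13.276 MPa

13.276


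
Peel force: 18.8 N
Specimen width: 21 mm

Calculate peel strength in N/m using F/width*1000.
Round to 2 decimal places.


Peel strength = 18.8 / 21 * 1000 = 895.24 N/m

895.24


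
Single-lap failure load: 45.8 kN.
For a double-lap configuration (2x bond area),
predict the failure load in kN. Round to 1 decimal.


Failure load = 45.8 * 2 = 91.6 kN

91.6


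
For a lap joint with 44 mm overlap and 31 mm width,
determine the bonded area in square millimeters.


Area = 44 * 31 = 1364 mm^2

1364


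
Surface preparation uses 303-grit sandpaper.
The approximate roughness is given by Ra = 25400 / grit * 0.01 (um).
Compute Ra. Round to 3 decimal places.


Ra = 25400 / 303 * 0.01
= 254 / 303
= 0.838 um

0.838


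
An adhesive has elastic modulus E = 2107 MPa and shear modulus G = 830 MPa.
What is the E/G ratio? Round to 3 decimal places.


E/G = 2107 / 830 = 2.539

2.539


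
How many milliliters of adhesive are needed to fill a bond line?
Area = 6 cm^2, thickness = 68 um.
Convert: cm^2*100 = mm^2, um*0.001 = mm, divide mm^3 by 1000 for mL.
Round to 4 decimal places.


= (6 * 100) * (68 * 0.001) / 1000
= 0.0408 mL

0.0408


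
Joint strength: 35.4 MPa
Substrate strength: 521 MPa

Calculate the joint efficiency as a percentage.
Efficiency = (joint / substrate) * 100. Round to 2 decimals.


Efficiency = (35.4 / 521) * 100 = 6.79%

6.79


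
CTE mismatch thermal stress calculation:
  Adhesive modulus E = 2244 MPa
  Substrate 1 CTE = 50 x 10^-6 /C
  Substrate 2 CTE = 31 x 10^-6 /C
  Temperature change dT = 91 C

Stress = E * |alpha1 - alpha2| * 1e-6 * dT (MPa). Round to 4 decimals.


delta_alpha = |50 - 31| = 19 x 10^-6/C
Stress = 2244 * 19e-6 * 91
= 3.8799 MPa

3.8799


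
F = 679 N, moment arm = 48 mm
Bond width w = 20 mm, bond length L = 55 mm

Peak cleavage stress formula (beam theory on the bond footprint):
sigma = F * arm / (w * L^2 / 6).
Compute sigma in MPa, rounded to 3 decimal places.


sigma = (679 * 48) / (20 * 3025 / 6)
= 32592 * 6 / 60500
= 195552 / 60500
= 3.232 MPa

3.232


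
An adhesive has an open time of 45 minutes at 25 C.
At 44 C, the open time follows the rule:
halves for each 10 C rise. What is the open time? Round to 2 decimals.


Factor = 2^((44-25)/10) = 3.7321
Open time = 45 / 3.7321 = 12.06 min

12.06


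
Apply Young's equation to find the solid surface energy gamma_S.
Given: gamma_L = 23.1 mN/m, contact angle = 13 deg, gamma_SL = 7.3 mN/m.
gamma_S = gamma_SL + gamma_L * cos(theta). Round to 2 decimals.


theta_rad = 13 * pi/180 = 0.226893
gamma_S = 7.3 + 23.1 * cos(0.226893)
= 29.81 mN/m

29.81


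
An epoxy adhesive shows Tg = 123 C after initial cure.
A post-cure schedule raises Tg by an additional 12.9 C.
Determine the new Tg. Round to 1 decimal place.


New Tg = 123 + 12.9
= 135.9 C

135.9


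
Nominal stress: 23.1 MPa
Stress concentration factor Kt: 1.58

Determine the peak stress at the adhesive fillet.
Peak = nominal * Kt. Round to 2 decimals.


Peak stress = 23.1 * 1.58
= 36.50 MPa

36.50


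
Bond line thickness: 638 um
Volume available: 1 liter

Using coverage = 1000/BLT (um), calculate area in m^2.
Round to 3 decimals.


1 L = 1e6 mm^3, thickness = 638 um = 0.638 mm
Area = 1e6 / 0.638 mm^2 = (1e6 / 0.638) / 1e6 m^2 = 1000 / 638 m^2
= 1.567 m^2

1.567


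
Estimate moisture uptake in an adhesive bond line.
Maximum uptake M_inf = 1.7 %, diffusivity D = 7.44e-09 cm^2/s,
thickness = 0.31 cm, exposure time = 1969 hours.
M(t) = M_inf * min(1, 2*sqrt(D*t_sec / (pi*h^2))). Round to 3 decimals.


Convert time: 1969 h = 7088400 s
ratio = min(1, 2*sqrt(7.44e-09*7088400/(pi*0.31^2)))
= 0.835899
M(t) = 1.7 * 0.835899 = 1.421%

1.421


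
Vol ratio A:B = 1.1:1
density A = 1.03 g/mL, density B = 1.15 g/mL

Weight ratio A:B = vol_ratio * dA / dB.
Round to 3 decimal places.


Weight ratio = 1.1 * 1.03 / 1.15
= 0.985

0.985


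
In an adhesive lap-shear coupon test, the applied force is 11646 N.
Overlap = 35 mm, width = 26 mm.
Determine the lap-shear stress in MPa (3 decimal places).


stress = F / (overlap * width)
= 11646 / (35 * 26)
= 12.798 MPa

12.798


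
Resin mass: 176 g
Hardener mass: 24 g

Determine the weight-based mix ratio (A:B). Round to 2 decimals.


Ratio = 176 / 24 = 7.33

7.33


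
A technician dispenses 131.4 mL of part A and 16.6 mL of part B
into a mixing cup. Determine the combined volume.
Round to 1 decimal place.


Combined volume = 131.4 + 16.6
= 148.0 mL

148.0


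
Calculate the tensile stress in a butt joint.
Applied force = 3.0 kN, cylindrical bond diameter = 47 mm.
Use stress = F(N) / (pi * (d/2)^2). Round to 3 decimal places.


A = pi * 23.5^2 = 1734.9445 mm^2
sigma = 3000.0 / 1734.9445 = 1.729 MPa

1.729


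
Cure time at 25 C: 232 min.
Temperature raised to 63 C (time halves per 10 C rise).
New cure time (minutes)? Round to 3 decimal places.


Acceleration factor = 2^(38/10) = 13.9288
New time = 232 / 13.9288 = 16.656 min

16.656


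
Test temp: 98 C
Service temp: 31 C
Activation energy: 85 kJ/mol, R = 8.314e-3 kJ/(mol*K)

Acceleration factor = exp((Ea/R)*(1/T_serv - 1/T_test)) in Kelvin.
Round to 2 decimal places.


AF = exp((85/0.008314)*(1/304.15 - 1/371.15))
= 431.82

431.82


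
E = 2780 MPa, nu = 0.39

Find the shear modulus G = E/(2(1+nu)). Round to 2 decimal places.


G = 2780 / (2 * 1.39)
= 1000.00 MPa

1000.00


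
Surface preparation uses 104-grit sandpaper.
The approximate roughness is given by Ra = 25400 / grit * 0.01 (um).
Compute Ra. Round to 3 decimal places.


Ra = 25400 / 104 * 0.01
= 254 / 104
= 2.442 um

2.442


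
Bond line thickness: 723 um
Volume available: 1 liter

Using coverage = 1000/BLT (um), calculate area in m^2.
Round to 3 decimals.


1 L = 1e6 mm^3, thickness = 723 um = 0.723 mm
Area = 1e6 / 0.723 mm^2 = (1e6 / 0.723) / 1e6 m^2 = 1000 / 723 m^2
= 1.383 m^2

1.383


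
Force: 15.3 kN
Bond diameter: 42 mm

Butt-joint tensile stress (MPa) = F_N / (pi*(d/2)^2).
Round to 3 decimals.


F_N = 15.3 * 1000 = 15300.0 N
A = pi*(21.0)^2 = 1385.4424 mm^2
stress = 15300.0 / 1385.4424 = 11.043 MPa

11.043


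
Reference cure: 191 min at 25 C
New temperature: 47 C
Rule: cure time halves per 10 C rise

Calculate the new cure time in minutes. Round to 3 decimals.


factor = 2^((47-25)/10) = 4.5948
t_new = 191 / 4.5948 = 41.569 min

41.569


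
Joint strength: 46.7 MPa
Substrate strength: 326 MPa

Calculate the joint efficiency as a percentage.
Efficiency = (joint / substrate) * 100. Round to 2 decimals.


Efficiency = (46.7 / 326) * 100 = 14.33%

14.33


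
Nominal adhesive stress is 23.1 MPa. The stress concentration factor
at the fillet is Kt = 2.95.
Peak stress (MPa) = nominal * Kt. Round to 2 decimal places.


Peak = 23.1 * 2.95 = 68.15 MPa

68.15


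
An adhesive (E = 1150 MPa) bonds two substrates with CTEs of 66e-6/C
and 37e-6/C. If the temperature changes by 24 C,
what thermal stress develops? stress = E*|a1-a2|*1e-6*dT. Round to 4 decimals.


Stress = 1150 * |66 - 37| * 1e-6 * 24
= 0.8004 MPa

0.8004


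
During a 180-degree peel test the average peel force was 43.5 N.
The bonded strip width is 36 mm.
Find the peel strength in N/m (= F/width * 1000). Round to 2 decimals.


Peel strength = F/width * 1000
= 43.5 / 36 * 1000
= 1208.33 N/m

1208.33


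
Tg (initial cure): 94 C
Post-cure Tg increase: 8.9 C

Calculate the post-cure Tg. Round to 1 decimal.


Post-cure Tg = 94 + 8.9 = 102.9 C

102.9


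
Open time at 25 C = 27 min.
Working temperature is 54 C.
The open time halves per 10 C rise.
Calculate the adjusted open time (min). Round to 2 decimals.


factor = 2^((54 - 25) / 10) = 7.4643
ot = 27 / 7.4643 = 3.62 min

3.62


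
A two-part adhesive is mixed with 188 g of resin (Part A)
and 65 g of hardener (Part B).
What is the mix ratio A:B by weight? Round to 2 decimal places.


Mix ratio = mass_A / mass_B
= 188 / 65
= 2.89

2.89


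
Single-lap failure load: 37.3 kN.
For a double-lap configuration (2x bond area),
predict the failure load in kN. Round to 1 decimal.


Failure load = 37.3 * 2 = 74.6 kN

74.6


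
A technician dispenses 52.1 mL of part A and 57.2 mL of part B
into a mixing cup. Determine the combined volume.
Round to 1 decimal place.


Combined volume = 52.1 + 57.2
= 109.3 mL

109.3


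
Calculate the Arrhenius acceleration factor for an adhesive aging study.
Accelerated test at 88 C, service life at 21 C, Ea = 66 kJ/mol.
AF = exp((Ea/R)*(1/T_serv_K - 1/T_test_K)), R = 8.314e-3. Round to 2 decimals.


T_test = 361.15 K, T_serv = 294.15 K
Ea/R = 66 / 0.008314 = 7938.42
AF = exp(7938.42 * (1/294.15 - 1/361.15))
= 149.41

149.41


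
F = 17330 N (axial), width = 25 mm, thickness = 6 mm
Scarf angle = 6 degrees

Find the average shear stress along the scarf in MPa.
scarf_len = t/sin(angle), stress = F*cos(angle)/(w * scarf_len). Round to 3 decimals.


scarf_len = 6/sin(6 deg) = 57.4006
cos(6 deg) = 0.994522
stress = 17330*0.994522/(25*57.4006) = 12.010 MPa

12.010


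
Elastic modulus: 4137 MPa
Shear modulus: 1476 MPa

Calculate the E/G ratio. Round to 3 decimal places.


E / G = 4137 / 1476 = 2.803

2.803


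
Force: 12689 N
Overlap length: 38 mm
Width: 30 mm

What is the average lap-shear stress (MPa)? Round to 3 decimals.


Average shear stress = F / (overlap * width)
= 12689 / (38 * 30)
= 11.131 MPa

11.131


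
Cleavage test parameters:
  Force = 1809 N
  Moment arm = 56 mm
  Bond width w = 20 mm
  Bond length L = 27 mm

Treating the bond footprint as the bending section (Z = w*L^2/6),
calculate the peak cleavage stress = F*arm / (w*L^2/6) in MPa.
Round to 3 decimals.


M = 1809 * 56 = 101304 N*mm
Z = 20 * 27^2 / 6 = 14580 / 6 mm^3
sigma = M / Z = 6 * 101304 / 14580 = 607824 / 14580
= 41.689 MPa

41.689


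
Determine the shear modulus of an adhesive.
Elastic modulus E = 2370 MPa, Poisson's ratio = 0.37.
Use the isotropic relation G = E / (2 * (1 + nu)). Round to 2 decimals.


G = 2370 / (2*(1+0.37)) = 2370 / 2.74
= 864.96 MPa

864.96


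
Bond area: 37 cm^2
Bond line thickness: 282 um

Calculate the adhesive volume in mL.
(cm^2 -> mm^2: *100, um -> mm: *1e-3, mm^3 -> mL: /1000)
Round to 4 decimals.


V = 37*100 * 282*1e-3 / 1000
= 1.0434 mL

1.0434


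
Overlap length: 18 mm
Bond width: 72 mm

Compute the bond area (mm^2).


Bond area = 18 * 72 = 1296 mm^2

1296


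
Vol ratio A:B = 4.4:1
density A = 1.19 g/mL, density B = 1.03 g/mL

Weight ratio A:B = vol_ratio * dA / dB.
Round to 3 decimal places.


Weight ratio = 4.4 * 1.19 / 1.03
= 5.083

5.083


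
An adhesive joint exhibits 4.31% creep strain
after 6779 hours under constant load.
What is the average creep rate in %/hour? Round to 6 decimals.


Creep rate = strain / time
= 4.31 / 6779
= 0.000636 %/h

0.000636


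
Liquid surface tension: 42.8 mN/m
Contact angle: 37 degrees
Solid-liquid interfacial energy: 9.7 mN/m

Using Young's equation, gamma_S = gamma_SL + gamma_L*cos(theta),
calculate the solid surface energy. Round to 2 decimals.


gamma_S = 9.7 + 42.8 * cos(37)
= 43.88 mN/m

43.88


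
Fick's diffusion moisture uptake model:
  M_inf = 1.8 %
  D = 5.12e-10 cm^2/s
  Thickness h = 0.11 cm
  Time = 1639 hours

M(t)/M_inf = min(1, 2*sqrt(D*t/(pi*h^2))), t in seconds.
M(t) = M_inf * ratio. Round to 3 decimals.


t_sec = 1639 * 3600 = 5900400
ratio = 2*sqrt(5.12e-10*5900400/(pi*0.11^2))
= min(1, 0.563817)
= 0.563817
M(t) = 1.8 * 0.563817 = 1.015 %

1.015


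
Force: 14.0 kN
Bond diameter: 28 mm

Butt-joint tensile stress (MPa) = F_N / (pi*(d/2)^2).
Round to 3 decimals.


F_N = 14.0 * 1000 = 14000.0 N
A = pi*(14.0)^2 = 615.7522 mm^2
stress = 14000.0 / 615.7522 = 22.736 MPa

22.736


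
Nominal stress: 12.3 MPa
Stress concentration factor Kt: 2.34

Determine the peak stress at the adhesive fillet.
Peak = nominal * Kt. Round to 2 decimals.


Peak stress = 12.3 * 2.34
= 28.78 MPa

28.78


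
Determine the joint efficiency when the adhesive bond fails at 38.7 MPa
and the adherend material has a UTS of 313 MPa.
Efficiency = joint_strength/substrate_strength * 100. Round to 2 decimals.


Joint efficiency = 38.7 / 313 * 100
= 12.36%

12.36


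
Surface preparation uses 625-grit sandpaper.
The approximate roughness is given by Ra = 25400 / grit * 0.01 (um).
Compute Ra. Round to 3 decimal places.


Ra = 25400 / 625 * 0.01
= 254 / 625
= 0.406 um

0.406


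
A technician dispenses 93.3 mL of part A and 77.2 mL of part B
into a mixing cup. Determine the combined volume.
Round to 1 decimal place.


Combined volume = 93.3 + 77.2
= 170.5 mL

170.5


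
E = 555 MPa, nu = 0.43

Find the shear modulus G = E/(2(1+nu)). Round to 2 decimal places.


G = 555 / (2 * 1.43)
= 194.06 MPa

194.06


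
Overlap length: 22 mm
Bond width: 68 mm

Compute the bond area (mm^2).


Bond area = 22 * 68 = 1496 mm^2

1496


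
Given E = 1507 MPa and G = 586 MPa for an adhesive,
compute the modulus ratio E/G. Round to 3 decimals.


E/G ratio = 1507 / 586 = 2.572

2.572


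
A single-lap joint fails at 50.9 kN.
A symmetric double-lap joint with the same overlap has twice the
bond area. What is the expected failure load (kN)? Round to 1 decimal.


Double-lap load = 2 * 50.9 = 101.8 kN

101.8


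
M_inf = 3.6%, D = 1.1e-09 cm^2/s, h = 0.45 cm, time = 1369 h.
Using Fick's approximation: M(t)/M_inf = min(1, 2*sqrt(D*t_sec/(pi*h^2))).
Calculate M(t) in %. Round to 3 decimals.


t = 4928400 s
ratio = min(1, 2*sqrt(1.1e-09*4928400/(pi*0.2025)))
= 0.184626
M(t) = 3.6 * 0.184626 = 0.665%

0.665


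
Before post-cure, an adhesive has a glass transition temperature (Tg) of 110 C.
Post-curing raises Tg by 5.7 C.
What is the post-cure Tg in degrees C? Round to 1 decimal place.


Tg_post = Tg_base + delta_Tg
= 110 + 5.7
= 115.7 C

115.7


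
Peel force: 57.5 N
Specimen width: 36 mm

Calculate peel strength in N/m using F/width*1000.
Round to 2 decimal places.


Peel strength = 57.5 / 36 * 1000 = 1597.22 N/m

1597.22


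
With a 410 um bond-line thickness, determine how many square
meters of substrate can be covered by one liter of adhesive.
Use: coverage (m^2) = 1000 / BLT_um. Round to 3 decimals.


Coverage = 1000 / 410 = 2.439 m^2

2.439


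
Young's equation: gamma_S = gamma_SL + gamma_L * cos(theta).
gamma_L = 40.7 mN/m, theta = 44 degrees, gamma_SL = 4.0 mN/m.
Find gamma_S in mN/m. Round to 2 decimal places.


cos(44 deg) = 0.719340
gamma_S = 4.0 + 40.7 * 0.719340
= 33.28 mN/m

33.28


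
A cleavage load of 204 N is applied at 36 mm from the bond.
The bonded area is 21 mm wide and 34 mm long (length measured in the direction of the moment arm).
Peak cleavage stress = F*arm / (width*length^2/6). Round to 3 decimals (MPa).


Moment = 204 * 36 = 7344 N*mm
Section modulus = 21 * 1156 / 6 = 24276 / 6 mm^3
Stress = 7344 / (24276 / 6) = 44064 / 24276
= 1.815 MPa

1.815


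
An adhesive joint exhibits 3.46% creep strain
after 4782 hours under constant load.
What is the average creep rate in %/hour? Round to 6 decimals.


Creep rate = strain / time
= 3.46 / 4782
= 0.000724 %/h

0.000724


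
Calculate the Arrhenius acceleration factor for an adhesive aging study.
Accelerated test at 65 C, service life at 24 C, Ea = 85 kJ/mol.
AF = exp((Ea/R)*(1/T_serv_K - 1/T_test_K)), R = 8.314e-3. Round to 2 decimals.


T_test = 338.15 K, T_serv = 297.15 K
Ea/R = 85 / 0.008314 = 10223.72
AF = exp(10223.72 * (1/297.15 - 1/338.15))
= 64.82

64.82
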